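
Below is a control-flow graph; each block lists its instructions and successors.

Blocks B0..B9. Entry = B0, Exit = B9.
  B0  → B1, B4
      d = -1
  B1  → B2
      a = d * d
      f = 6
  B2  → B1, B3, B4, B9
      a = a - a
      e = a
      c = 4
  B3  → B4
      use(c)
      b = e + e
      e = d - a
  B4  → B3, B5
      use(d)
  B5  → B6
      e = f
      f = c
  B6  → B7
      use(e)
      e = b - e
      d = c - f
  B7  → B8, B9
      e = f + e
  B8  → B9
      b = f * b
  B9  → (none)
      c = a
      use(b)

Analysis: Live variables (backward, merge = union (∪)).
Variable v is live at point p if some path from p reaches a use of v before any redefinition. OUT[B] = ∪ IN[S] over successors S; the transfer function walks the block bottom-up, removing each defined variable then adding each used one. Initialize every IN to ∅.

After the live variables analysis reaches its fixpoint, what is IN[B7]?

Answer: {a, b, e, f}

Derivation:
Converged values:
  B0:  IN={a, b, c, e, f}  OUT={a, b, c, d, e, f}
  B1:  IN={b, d}  OUT={a, b, d, f}
  B2:  IN={a, b, d, f}  OUT={a, b, c, d, e, f}
  B3:  IN={a, c, d, e, f}  OUT={a, b, c, d, e, f}
  B4:  IN={a, b, c, d, e, f}  OUT={a, b, c, d, e, f}
  B5:  IN={a, b, c, f}  OUT={a, b, c, e, f}
  B6:  IN={a, b, c, e, f}  OUT={a, b, e, f}
  B7:  IN={a, b, e, f}  OUT={a, b, f}
  B8:  IN={a, b, f}  OUT={a, b}
  B9:  IN={a, b}  OUT={}

Merge at B7: OUT[B7] = IN[B8] ⊔ IN[B9] = {a, b, f}
Applying B7's transfer function to that OUT value gives IN[B7] (row B7 above).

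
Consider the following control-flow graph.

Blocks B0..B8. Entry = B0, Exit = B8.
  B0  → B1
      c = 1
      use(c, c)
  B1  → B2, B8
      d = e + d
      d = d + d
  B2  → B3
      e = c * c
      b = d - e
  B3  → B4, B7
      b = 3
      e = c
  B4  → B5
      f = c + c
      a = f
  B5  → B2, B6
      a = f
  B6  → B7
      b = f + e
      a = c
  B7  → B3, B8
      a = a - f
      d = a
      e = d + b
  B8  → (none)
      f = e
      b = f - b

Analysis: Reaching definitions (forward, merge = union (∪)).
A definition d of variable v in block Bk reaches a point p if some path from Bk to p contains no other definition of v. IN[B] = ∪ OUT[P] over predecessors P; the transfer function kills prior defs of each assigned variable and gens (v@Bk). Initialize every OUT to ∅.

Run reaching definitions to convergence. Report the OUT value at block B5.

Answer: {a@B5, b@B3, c@B0, d@B1, d@B7, e@B3, f@B4}

Derivation:
Converged values:
  B0: | IN={} | OUT={c@B0}
  B1: | IN={c@B0} | OUT={c@B0, d@B1}
  B2: | IN={a@B5, b@B3, c@B0, d@B1, d@B7, e@B3, f@B4} | OUT={a@B5, b@B2, c@B0, d@B1, d@B7, e@B2, f@B4}
  B3: | IN={a@B5, a@B7, b@B2, b@B3, b@B6, c@B0, d@B1, d@B7, e@B2, e@B7, f@B4} | OUT={a@B5, a@B7, b@B3, c@B0, d@B1, d@B7, e@B3, f@B4}
  B4: | IN={a@B5, a@B7, b@B3, c@B0, d@B1, d@B7, e@B3, f@B4} | OUT={a@B4, b@B3, c@B0, d@B1, d@B7, e@B3, f@B4}
  B5: | IN={a@B4, b@B3, c@B0, d@B1, d@B7, e@B3, f@B4} | OUT={a@B5, b@B3, c@B0, d@B1, d@B7, e@B3, f@B4}
  B6: | IN={a@B5, b@B3, c@B0, d@B1, d@B7, e@B3, f@B4} | OUT={a@B6, b@B6, c@B0, d@B1, d@B7, e@B3, f@B4}
  B7: | IN={a@B5, a@B6, a@B7, b@B3, b@B6, c@B0, d@B1, d@B7, e@B3, f@B4} | OUT={a@B7, b@B3, b@B6, c@B0, d@B7, e@B7, f@B4}
  B8: | IN={a@B7, b@B3, b@B6, c@B0, d@B1, d@B7, e@B7, f@B4} | OUT={a@B7, b@B8, c@B0, d@B1, d@B7, e@B7, f@B8}

Merge at B5: IN[B5] = OUT[B4] = {a@B4, b@B3, c@B0, d@B1, d@B7, e@B3, f@B4}
Applying B5's transfer function to that IN value gives OUT[B5] (row B5 above).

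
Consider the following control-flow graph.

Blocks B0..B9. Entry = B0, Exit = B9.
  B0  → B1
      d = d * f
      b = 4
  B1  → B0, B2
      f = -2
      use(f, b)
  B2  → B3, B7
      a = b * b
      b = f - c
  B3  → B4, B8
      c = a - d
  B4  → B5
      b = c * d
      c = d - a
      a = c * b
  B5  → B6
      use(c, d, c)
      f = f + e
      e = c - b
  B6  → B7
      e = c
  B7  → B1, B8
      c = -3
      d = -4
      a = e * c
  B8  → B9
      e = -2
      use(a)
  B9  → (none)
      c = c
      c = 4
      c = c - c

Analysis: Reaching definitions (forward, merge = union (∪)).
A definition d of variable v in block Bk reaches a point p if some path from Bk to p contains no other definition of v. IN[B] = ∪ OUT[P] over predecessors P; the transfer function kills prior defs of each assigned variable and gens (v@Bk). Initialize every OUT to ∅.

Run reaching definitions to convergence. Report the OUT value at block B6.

Fixpoint table:
  B0:   IN={a@B7, b@B0, b@B2, b@B4, c@B7, d@B0, d@B7, e@B6, f@B1}   OUT={a@B7, b@B0, c@B7, d@B0, e@B6, f@B1}
  B1:   IN={a@B7, b@B0, b@B2, b@B4, c@B7, d@B0, d@B7, e@B6, f@B1, f@B5}   OUT={a@B7, b@B0, b@B2, b@B4, c@B7, d@B0, d@B7, e@B6, f@B1}
  B2:   IN={a@B7, b@B0, b@B2, b@B4, c@B7, d@B0, d@B7, e@B6, f@B1}   OUT={a@B2, b@B2, c@B7, d@B0, d@B7, e@B6, f@B1}
  B3:   IN={a@B2, b@B2, c@B7, d@B0, d@B7, e@B6, f@B1}   OUT={a@B2, b@B2, c@B3, d@B0, d@B7, e@B6, f@B1}
  B4:   IN={a@B2, b@B2, c@B3, d@B0, d@B7, e@B6, f@B1}   OUT={a@B4, b@B4, c@B4, d@B0, d@B7, e@B6, f@B1}
  B5:   IN={a@B4, b@B4, c@B4, d@B0, d@B7, e@B6, f@B1}   OUT={a@B4, b@B4, c@B4, d@B0, d@B7, e@B5, f@B5}
  B6:   IN={a@B4, b@B4, c@B4, d@B0, d@B7, e@B5, f@B5}   OUT={a@B4, b@B4, c@B4, d@B0, d@B7, e@B6, f@B5}
  B7:   IN={a@B2, a@B4, b@B2, b@B4, c@B4, c@B7, d@B0, d@B7, e@B6, f@B1, f@B5}   OUT={a@B7, b@B2, b@B4, c@B7, d@B7, e@B6, f@B1, f@B5}
  B8:   IN={a@B2, a@B7, b@B2, b@B4, c@B3, c@B7, d@B0, d@B7, e@B6, f@B1, f@B5}   OUT={a@B2, a@B7, b@B2, b@B4, c@B3, c@B7, d@B0, d@B7, e@B8, f@B1, f@B5}
  B9:   IN={a@B2, a@B7, b@B2, b@B4, c@B3, c@B7, d@B0, d@B7, e@B8, f@B1, f@B5}   OUT={a@B2, a@B7, b@B2, b@B4, c@B9, d@B0, d@B7, e@B8, f@B1, f@B5}

Merge at B6: IN[B6] = OUT[B5] = {a@B4, b@B4, c@B4, d@B0, d@B7, e@B5, f@B5}
Applying B6's transfer function to that IN value gives OUT[B6] (row B6 above).

Answer: {a@B4, b@B4, c@B4, d@B0, d@B7, e@B6, f@B5}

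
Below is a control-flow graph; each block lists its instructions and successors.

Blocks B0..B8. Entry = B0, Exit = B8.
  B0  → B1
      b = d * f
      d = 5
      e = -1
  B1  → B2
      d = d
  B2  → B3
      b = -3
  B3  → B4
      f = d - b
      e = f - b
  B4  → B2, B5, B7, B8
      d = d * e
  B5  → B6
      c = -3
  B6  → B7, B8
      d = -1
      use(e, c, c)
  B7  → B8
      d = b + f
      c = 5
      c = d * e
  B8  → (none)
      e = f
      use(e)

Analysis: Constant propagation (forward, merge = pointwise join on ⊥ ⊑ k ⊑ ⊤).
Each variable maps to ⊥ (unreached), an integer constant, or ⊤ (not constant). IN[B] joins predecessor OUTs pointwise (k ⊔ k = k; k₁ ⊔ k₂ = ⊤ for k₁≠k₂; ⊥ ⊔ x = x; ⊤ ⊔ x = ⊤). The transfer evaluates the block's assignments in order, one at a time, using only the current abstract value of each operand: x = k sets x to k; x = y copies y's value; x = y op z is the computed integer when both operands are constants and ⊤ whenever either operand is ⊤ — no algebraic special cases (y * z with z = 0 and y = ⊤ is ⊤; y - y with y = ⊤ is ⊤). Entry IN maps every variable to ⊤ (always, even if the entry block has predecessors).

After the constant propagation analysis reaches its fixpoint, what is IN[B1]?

Answer: {a: ⊤, b: ⊤, c: ⊤, d: 5, e: -1, f: ⊤}

Derivation:
Converged values:
  B0:  IN=(all ⊤)  OUT={d:5, e:-1; rest ⊤}
  B1:  IN={d:5, e:-1; rest ⊤}  OUT={d:5, e:-1; rest ⊤}
  B2:  IN=(all ⊤)  OUT={b:-3; rest ⊤}
  B3:  IN={b:-3; rest ⊤}  OUT={b:-3; rest ⊤}
  B4:  IN={b:-3; rest ⊤}  OUT={b:-3; rest ⊤}
  B5:  IN={b:-3; rest ⊤}  OUT={b:-3, c:-3; rest ⊤}
  B6:  IN={b:-3, c:-3; rest ⊤}  OUT={b:-3, c:-3, d:-1; rest ⊤}
  B7:  IN={b:-3; rest ⊤}  OUT={b:-3; rest ⊤}
  B8:  IN={b:-3; rest ⊤}  OUT={b:-3; rest ⊤}

Merge at B1: IN[B1] = OUT[B0] = {a: ⊤, b: ⊤, c: ⊤, d: 5, e: -1, f: ⊤}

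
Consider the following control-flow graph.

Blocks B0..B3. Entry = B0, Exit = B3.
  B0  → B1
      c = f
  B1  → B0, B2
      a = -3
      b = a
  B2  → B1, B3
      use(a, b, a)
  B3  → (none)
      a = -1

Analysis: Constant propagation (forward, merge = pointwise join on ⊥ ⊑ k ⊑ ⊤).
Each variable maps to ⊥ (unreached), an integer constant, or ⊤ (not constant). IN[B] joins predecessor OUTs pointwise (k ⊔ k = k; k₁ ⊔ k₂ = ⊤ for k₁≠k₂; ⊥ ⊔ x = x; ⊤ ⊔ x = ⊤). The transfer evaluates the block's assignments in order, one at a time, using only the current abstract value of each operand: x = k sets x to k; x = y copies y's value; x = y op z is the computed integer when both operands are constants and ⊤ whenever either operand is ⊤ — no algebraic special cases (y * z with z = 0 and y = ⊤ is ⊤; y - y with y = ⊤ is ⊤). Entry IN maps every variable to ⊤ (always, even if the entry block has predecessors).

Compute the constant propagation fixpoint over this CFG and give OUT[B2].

Answer: {a: -3, b: -3, c: ⊤, d: ⊤, e: ⊤, f: ⊤}

Trace:
Per-block solution:
  B0: | IN=(all ⊤) | OUT=(all ⊤)
  B1: | IN=(all ⊤) | OUT={a:-3, b:-3; rest ⊤}
  B2: | IN={a:-3, b:-3; rest ⊤} | OUT={a:-3, b:-3; rest ⊤}
  B3: | IN={a:-3, b:-3; rest ⊤} | OUT={a:-1, b:-3; rest ⊤}

Merge at B2: IN[B2] = OUT[B1] = {a: -3, b: -3, c: ⊤, d: ⊤, e: ⊤, f: ⊤}
Applying B2's transfer function to that IN value gives OUT[B2] (row B2 above).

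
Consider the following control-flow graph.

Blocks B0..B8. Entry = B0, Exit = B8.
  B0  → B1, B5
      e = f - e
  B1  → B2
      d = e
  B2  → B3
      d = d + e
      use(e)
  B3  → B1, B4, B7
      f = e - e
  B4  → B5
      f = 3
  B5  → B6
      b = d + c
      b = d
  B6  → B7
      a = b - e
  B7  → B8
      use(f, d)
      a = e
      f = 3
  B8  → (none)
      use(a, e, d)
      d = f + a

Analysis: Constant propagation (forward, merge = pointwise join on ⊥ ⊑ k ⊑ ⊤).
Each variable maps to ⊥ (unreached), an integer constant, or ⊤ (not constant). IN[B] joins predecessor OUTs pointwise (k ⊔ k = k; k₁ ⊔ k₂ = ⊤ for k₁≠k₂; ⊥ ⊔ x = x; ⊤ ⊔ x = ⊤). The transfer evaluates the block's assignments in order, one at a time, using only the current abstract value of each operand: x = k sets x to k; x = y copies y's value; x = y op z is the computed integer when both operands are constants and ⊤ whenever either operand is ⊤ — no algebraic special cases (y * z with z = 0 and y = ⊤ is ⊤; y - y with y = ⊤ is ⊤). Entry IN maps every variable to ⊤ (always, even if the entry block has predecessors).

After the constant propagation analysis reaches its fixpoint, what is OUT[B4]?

Answer: {a: ⊤, b: ⊤, c: ⊤, d: ⊤, e: ⊤, f: 3}

Trace:
Converged values:
  B0: | IN=(all ⊤) | OUT=(all ⊤)
  B1: | IN=(all ⊤) | OUT=(all ⊤)
  B2: | IN=(all ⊤) | OUT=(all ⊤)
  B3: | IN=(all ⊤) | OUT=(all ⊤)
  B4: | IN=(all ⊤) | OUT={f:3; rest ⊤}
  B5: | IN=(all ⊤) | OUT=(all ⊤)
  B6: | IN=(all ⊤) | OUT=(all ⊤)
  B7: | IN=(all ⊤) | OUT={f:3; rest ⊤}
  B8: | IN={f:3; rest ⊤} | OUT={f:3; rest ⊤}

Merge at B4: IN[B4] = OUT[B3] = {a: ⊤, b: ⊤, c: ⊤, d: ⊤, e: ⊤, f: ⊤}
Applying B4's transfer function to that IN value gives OUT[B4] (row B4 above).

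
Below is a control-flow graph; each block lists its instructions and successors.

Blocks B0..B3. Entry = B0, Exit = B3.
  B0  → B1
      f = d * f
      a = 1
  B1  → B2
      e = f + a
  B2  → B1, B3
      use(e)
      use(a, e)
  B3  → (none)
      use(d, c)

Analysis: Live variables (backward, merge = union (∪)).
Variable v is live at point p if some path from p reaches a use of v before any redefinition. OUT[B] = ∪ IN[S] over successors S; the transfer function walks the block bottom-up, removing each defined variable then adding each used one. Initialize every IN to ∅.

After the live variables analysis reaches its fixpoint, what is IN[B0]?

Converged values:
  B0:   IN={c, d, f}   OUT={a, c, d, f}
  B1:   IN={a, c, d, f}   OUT={a, c, d, e, f}
  B2:   IN={a, c, d, e, f}   OUT={a, c, d, f}
  B3:   IN={c, d}   OUT={}

Merge at B0: OUT[B0] = IN[B1] = {a, c, d, f}
Applying B0's transfer function to that OUT value gives IN[B0] (row B0 above).

Answer: {c, d, f}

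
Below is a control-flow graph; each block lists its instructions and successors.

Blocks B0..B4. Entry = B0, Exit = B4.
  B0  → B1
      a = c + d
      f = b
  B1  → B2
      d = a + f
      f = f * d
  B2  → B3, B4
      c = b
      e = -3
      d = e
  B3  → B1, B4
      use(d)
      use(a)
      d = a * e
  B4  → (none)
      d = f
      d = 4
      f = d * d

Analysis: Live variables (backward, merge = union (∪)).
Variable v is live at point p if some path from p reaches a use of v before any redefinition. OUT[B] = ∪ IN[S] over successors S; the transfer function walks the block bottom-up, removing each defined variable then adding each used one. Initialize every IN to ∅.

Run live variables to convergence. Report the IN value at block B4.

Answer: {f}

Trace:
Per-block solution:
  B0: | IN={b, c, d} | OUT={a, b, f}
  B1: | IN={a, b, f} | OUT={a, b, f}
  B2: | IN={a, b, f} | OUT={a, b, d, e, f}
  B3: | IN={a, b, d, e, f} | OUT={a, b, f}
  B4: | IN={f} | OUT={}

B4 is the boundary node: OUT[B4] = {}
Applying B4's transfer function to that OUT value gives IN[B4] (row B4 above).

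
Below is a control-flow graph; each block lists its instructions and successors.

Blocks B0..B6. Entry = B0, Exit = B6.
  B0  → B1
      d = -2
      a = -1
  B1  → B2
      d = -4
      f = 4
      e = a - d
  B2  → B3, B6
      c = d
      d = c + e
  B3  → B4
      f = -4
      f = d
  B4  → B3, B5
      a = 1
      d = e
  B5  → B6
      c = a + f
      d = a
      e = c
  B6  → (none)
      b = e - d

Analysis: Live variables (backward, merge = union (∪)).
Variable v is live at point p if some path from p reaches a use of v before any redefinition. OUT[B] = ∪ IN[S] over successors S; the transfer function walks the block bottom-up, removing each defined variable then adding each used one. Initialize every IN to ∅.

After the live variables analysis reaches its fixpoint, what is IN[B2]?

Answer: {d, e}

Derivation:
Per-block solution:
  B0: | IN={} | OUT={a}
  B1: | IN={a} | OUT={d, e}
  B2: | IN={d, e} | OUT={d, e}
  B3: | IN={d, e} | OUT={e, f}
  B4: | IN={e, f} | OUT={a, d, e, f}
  B5: | IN={a, f} | OUT={d, e}
  B6: | IN={d, e} | OUT={}

Merge at B2: OUT[B2] = IN[B3] ⊔ IN[B6] = {d, e}
Applying B2's transfer function to that OUT value gives IN[B2] (row B2 above).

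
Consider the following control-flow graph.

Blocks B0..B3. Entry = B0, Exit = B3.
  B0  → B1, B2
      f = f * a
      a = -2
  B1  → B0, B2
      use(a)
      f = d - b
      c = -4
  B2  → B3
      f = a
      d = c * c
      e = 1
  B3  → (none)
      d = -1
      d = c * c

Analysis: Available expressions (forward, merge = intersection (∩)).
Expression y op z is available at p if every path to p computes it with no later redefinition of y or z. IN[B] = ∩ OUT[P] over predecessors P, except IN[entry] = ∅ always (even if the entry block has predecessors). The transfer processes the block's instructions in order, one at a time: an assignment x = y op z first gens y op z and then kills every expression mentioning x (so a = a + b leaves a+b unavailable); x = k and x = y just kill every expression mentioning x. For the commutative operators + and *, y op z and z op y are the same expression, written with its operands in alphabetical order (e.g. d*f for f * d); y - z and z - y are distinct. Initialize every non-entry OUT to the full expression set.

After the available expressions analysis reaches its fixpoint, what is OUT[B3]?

Answer: {c*c}

Derivation:
Converged values:
  B0:   IN={}   OUT={}
  B1:   IN={}   OUT={d-b}
  B2:   IN={}   OUT={c*c}
  B3:   IN={c*c}   OUT={c*c}

Merge at B3: IN[B3] = OUT[B2] = {c*c}
Applying B3's transfer function to that IN value gives OUT[B3] (row B3 above).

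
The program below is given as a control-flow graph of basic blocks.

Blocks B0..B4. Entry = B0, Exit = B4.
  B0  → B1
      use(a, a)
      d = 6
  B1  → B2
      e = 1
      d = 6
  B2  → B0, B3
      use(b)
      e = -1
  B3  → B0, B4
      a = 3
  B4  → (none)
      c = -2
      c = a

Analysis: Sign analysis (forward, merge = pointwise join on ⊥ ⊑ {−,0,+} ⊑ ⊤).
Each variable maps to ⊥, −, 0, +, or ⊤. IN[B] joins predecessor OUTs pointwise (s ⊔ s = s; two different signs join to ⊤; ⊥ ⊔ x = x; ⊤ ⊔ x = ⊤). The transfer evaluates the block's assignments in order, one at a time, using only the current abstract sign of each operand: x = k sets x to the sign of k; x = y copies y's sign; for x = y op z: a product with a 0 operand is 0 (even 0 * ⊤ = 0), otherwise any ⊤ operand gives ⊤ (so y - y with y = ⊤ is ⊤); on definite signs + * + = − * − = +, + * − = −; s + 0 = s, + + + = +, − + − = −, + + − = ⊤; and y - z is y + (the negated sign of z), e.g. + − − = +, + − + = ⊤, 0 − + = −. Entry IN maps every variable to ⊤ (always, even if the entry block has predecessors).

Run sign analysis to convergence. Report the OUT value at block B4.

Answer: {a: +, b: ⊤, c: +, d: +, e: -, f: ⊤}

Working:
Fixpoint table:
  B0: | IN=(all ⊤) | OUT={d:+; rest ⊤}
  B1: | IN={d:+; rest ⊤} | OUT={d:+, e:+; rest ⊤}
  B2: | IN={d:+, e:+; rest ⊤} | OUT={d:+, e:-; rest ⊤}
  B3: | IN={d:+, e:-; rest ⊤} | OUT={a:+, d:+, e:-; rest ⊤}
  B4: | IN={a:+, d:+, e:-; rest ⊤} | OUT={a:+, c:+, d:+, e:-; rest ⊤}

Merge at B4: IN[B4] = OUT[B3] = {a: +, b: ⊤, c: ⊤, d: +, e: -, f: ⊤}
Applying B4's transfer function to that IN value gives OUT[B4] (row B4 above).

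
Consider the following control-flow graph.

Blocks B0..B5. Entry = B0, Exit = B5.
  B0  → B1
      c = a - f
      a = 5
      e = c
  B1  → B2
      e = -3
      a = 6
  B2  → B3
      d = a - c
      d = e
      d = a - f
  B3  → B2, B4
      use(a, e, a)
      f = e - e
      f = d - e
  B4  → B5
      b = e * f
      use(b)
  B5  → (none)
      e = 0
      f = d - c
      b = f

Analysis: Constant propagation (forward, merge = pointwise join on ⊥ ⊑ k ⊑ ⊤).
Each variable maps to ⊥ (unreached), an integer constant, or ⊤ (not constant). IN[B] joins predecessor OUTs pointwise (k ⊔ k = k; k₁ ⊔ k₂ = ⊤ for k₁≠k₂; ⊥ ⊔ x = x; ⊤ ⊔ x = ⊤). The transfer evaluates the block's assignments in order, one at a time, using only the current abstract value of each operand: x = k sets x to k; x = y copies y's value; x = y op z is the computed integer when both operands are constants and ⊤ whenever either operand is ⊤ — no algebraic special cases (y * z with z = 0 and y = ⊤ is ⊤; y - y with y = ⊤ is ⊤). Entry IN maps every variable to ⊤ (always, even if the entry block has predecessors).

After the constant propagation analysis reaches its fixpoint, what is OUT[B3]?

Answer: {a: 6, b: ⊤, c: ⊤, d: ⊤, e: -3, f: ⊤}

Trace:
Per-block solution:
  B0:  IN=(all ⊤)  OUT={a:5; rest ⊤}
  B1:  IN={a:5; rest ⊤}  OUT={a:6, e:-3; rest ⊤}
  B2:  IN={a:6, e:-3; rest ⊤}  OUT={a:6, e:-3; rest ⊤}
  B3:  IN={a:6, e:-3; rest ⊤}  OUT={a:6, e:-3; rest ⊤}
  B4:  IN={a:6, e:-3; rest ⊤}  OUT={a:6, e:-3; rest ⊤}
  B5:  IN={a:6, e:-3; rest ⊤}  OUT={a:6, e:0; rest ⊤}

Merge at B3: IN[B3] = OUT[B2] = {a: 6, b: ⊤, c: ⊤, d: ⊤, e: -3, f: ⊤}
Applying B3's transfer function to that IN value gives OUT[B3] (row B3 above).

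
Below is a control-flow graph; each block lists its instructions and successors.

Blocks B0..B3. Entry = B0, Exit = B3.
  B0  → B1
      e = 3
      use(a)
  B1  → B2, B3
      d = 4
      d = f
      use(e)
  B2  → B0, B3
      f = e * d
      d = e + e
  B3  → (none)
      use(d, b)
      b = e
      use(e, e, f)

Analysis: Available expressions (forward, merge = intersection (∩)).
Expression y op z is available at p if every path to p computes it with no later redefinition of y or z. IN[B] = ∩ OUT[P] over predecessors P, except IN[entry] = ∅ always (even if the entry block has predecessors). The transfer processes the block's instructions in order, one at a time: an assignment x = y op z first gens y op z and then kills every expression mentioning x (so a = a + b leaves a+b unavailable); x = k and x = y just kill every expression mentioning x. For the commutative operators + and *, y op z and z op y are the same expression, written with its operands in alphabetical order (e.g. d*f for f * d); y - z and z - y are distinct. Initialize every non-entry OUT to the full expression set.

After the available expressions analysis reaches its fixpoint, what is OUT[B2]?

Answer: {e+e}

Derivation:
Per-block solution:
  B0:  IN={}  OUT={}
  B1:  IN={}  OUT={}
  B2:  IN={}  OUT={e+e}
  B3:  IN={}  OUT={}

Merge at B2: IN[B2] = OUT[B1] = {}
Applying B2's transfer function to that IN value gives OUT[B2] (row B2 above).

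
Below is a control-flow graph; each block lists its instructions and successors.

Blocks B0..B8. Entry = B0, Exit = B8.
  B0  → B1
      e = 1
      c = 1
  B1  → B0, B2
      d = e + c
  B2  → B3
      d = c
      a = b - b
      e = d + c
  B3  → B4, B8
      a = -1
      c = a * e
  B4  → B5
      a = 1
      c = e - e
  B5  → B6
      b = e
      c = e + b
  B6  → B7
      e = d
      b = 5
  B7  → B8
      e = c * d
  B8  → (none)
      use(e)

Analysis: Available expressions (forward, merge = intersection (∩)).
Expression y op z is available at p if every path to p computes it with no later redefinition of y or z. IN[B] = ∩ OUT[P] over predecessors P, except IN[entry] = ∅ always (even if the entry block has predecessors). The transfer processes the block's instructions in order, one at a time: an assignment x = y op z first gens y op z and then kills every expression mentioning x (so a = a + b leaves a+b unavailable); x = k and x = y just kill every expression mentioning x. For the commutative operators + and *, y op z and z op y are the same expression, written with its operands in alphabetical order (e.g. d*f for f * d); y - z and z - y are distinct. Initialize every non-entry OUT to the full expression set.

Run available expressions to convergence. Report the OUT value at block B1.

Converged values:
  B0:  IN={}  OUT={}
  B1:  IN={}  OUT={c+e}
  B2:  IN={c+e}  OUT={b-b, c+d}
  B3:  IN={b-b, c+d}  OUT={a*e, b-b}
  B4:  IN={a*e, b-b}  OUT={b-b, e-e}
  B5:  IN={b-b, e-e}  OUT={b+e, e-e}
  B6:  IN={b+e, e-e}  OUT={}
  B7:  IN={}  OUT={c*d}
  B8:  IN={}  OUT={}

Merge at B1: IN[B1] = OUT[B0] = {}
Applying B1's transfer function to that IN value gives OUT[B1] (row B1 above).

Answer: {c+e}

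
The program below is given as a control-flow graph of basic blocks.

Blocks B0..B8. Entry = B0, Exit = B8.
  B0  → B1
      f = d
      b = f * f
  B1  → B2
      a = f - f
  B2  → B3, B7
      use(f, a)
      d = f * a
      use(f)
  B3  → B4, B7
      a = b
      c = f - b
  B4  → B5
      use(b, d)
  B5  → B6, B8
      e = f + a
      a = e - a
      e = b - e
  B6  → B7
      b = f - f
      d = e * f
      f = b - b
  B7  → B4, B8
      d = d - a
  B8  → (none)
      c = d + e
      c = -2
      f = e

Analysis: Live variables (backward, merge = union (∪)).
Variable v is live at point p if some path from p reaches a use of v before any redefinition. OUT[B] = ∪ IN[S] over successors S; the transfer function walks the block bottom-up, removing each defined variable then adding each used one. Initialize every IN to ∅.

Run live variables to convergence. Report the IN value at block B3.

Converged values:
  B0:  IN={d, e}  OUT={b, e, f}
  B1:  IN={b, e, f}  OUT={a, b, e, f}
  B2:  IN={a, b, e, f}  OUT={a, b, d, e, f}
  B3:  IN={b, d, e, f}  OUT={a, b, d, e, f}
  B4:  IN={a, b, d, f}  OUT={a, b, d, f}
  B5:  IN={a, b, d, f}  OUT={a, d, e, f}
  B6:  IN={a, e, f}  OUT={a, b, d, e, f}
  B7:  IN={a, b, d, e, f}  OUT={a, b, d, e, f}
  B8:  IN={d, e}  OUT={}

Merge at B3: OUT[B3] = IN[B4] ⊔ IN[B7] = {a, b, d, e, f}
Applying B3's transfer function to that OUT value gives IN[B3] (row B3 above).

Answer: {b, d, e, f}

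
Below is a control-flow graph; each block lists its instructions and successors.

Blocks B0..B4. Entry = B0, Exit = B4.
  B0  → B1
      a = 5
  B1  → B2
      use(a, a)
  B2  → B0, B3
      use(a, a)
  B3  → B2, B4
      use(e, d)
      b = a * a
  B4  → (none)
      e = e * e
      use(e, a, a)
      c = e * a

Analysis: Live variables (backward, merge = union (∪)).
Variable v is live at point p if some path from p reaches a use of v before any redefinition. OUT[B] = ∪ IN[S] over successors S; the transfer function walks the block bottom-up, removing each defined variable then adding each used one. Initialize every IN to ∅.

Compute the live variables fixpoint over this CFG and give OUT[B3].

Fixpoint table:
  B0:   IN={d, e}   OUT={a, d, e}
  B1:   IN={a, d, e}   OUT={a, d, e}
  B2:   IN={a, d, e}   OUT={a, d, e}
  B3:   IN={a, d, e}   OUT={a, d, e}
  B4:   IN={a, e}   OUT={}

Merge at B3: OUT[B3] = IN[B2] ⊔ IN[B4] = {a, d, e}

Answer: {a, d, e}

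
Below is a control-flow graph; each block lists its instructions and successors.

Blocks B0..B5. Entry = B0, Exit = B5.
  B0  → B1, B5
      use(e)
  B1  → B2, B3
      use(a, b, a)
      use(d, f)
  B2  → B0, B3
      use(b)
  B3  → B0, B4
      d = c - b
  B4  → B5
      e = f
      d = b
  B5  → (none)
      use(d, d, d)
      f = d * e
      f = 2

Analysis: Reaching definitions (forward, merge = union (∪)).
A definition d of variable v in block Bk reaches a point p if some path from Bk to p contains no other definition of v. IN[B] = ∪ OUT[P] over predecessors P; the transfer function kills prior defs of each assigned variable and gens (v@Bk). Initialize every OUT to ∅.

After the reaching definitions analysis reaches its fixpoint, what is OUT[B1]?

Answer: {d@B3}

Working:
Fixpoint table:
  B0:  IN={d@B3}  OUT={d@B3}
  B1:  IN={d@B3}  OUT={d@B3}
  B2:  IN={d@B3}  OUT={d@B3}
  B3:  IN={d@B3}  OUT={d@B3}
  B4:  IN={d@B3}  OUT={d@B4, e@B4}
  B5:  IN={d@B3, d@B4, e@B4}  OUT={d@B3, d@B4, e@B4, f@B5}

Merge at B1: IN[B1] = OUT[B0] = {d@B3}
Applying B1's transfer function to that IN value gives OUT[B1] (row B1 above).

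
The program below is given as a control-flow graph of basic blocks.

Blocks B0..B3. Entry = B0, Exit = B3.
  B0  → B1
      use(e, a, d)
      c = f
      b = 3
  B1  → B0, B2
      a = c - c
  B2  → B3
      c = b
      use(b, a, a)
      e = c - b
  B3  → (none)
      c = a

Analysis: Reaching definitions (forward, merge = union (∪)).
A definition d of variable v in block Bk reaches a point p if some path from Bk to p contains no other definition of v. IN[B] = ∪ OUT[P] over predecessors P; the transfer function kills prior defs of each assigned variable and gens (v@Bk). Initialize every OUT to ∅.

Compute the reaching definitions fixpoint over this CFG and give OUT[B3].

Converged values:
  B0:   IN={a@B1, b@B0, c@B0}   OUT={a@B1, b@B0, c@B0}
  B1:   IN={a@B1, b@B0, c@B0}   OUT={a@B1, b@B0, c@B0}
  B2:   IN={a@B1, b@B0, c@B0}   OUT={a@B1, b@B0, c@B2, e@B2}
  B3:   IN={a@B1, b@B0, c@B2, e@B2}   OUT={a@B1, b@B0, c@B3, e@B2}

Merge at B3: IN[B3] = OUT[B2] = {a@B1, b@B0, c@B2, e@B2}
Applying B3's transfer function to that IN value gives OUT[B3] (row B3 above).

Answer: {a@B1, b@B0, c@B3, e@B2}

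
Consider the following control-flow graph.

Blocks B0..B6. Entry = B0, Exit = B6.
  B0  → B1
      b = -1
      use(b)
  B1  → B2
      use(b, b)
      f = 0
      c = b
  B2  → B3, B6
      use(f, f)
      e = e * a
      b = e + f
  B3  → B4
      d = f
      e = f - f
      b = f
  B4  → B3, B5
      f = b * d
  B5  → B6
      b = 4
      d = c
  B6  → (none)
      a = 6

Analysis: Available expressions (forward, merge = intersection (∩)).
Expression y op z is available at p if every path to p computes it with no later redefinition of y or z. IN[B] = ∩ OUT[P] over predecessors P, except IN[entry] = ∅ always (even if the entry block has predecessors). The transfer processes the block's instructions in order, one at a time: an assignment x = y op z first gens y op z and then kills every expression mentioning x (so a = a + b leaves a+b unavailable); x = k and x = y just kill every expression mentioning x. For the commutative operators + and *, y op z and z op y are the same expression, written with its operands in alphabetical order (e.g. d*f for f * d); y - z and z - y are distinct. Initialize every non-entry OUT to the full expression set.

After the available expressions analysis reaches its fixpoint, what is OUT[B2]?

Converged values:
  B0:   IN={}   OUT={}
  B1:   IN={}   OUT={}
  B2:   IN={}   OUT={e+f}
  B3:   IN={}   OUT={f-f}
  B4:   IN={f-f}   OUT={b*d}
  B5:   IN={b*d}   OUT={}
  B6:   IN={}   OUT={}

Merge at B2: IN[B2] = OUT[B1] = {}
Applying B2's transfer function to that IN value gives OUT[B2] (row B2 above).

Answer: {e+f}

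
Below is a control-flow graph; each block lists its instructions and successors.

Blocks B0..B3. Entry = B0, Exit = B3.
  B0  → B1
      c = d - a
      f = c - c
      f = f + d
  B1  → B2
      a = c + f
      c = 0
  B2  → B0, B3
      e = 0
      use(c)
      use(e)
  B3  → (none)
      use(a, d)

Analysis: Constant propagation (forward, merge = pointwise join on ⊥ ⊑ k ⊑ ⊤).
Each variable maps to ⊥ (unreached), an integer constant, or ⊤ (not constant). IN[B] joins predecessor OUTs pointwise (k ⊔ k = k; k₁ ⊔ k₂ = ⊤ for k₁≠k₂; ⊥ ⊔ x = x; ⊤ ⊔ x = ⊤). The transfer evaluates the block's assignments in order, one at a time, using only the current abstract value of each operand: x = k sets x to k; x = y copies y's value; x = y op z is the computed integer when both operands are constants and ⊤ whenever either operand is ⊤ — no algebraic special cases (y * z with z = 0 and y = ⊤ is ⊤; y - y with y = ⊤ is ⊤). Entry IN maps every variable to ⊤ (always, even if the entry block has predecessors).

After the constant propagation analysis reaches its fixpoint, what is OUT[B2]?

Answer: {a: ⊤, b: ⊤, c: 0, d: ⊤, e: 0, f: ⊤}

Derivation:
Fixpoint table:
  B0:  IN=(all ⊤)  OUT=(all ⊤)
  B1:  IN=(all ⊤)  OUT={c:0; rest ⊤}
  B2:  IN={c:0; rest ⊤}  OUT={c:0, e:0; rest ⊤}
  B3:  IN={c:0, e:0; rest ⊤}  OUT={c:0, e:0; rest ⊤}

Merge at B2: IN[B2] = OUT[B1] = {a: ⊤, b: ⊤, c: 0, d: ⊤, e: ⊤, f: ⊤}
Applying B2's transfer function to that IN value gives OUT[B2] (row B2 above).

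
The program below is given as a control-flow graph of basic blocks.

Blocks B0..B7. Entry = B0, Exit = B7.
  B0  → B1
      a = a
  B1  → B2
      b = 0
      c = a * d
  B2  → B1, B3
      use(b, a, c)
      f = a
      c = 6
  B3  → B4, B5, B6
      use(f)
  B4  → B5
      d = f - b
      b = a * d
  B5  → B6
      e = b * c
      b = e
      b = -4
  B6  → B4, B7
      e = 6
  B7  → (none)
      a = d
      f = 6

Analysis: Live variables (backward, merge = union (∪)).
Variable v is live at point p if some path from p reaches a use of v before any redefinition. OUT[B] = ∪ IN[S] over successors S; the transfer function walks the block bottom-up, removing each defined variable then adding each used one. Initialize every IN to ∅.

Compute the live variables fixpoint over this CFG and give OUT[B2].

Answer: {a, b, c, d, f}

Derivation:
Per-block solution:
  B0:   IN={a, d}   OUT={a, d}
  B1:   IN={a, d}   OUT={a, b, c, d}
  B2:   IN={a, b, c, d}   OUT={a, b, c, d, f}
  B3:   IN={a, b, c, d, f}   OUT={a, b, c, d, f}
  B4:   IN={a, b, c, f}   OUT={a, b, c, d, f}
  B5:   IN={a, b, c, d, f}   OUT={a, b, c, d, f}
  B6:   IN={a, b, c, d, f}   OUT={a, b, c, d, f}
  B7:   IN={d}   OUT={}

Merge at B2: OUT[B2] = IN[B1] ⊔ IN[B3] = {a, b, c, d, f}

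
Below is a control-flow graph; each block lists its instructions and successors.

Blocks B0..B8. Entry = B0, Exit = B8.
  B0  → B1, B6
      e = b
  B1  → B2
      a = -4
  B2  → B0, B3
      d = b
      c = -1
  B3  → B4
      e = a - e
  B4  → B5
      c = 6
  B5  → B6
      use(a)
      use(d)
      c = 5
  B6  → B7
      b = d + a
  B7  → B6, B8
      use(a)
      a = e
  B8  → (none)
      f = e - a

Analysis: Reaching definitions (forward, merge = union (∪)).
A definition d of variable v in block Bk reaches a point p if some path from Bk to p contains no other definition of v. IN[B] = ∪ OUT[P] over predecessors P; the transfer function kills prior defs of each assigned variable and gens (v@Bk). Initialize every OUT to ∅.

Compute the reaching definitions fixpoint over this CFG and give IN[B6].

Answer: {a@B1, a@B7, b@B6, c@B2, c@B5, d@B2, e@B0, e@B3}

Derivation:
Converged values:
  B0:  IN={a@B1, c@B2, d@B2, e@B0}  OUT={a@B1, c@B2, d@B2, e@B0}
  B1:  IN={a@B1, c@B2, d@B2, e@B0}  OUT={a@B1, c@B2, d@B2, e@B0}
  B2:  IN={a@B1, c@B2, d@B2, e@B0}  OUT={a@B1, c@B2, d@B2, e@B0}
  B3:  IN={a@B1, c@B2, d@B2, e@B0}  OUT={a@B1, c@B2, d@B2, e@B3}
  B4:  IN={a@B1, c@B2, d@B2, e@B3}  OUT={a@B1, c@B4, d@B2, e@B3}
  B5:  IN={a@B1, c@B4, d@B2, e@B3}  OUT={a@B1, c@B5, d@B2, e@B3}
  B6:  IN={a@B1, a@B7, b@B6, c@B2, c@B5, d@B2, e@B0, e@B3}  OUT={a@B1, a@B7, b@B6, c@B2, c@B5, d@B2, e@B0, e@B3}
  B7:  IN={a@B1, a@B7, b@B6, c@B2, c@B5, d@B2, e@B0, e@B3}  OUT={a@B7, b@B6, c@B2, c@B5, d@B2, e@B0, e@B3}
  B8:  IN={a@B7, b@B6, c@B2, c@B5, d@B2, e@B0, e@B3}  OUT={a@B7, b@B6, c@B2, c@B5, d@B2, e@B0, e@B3, f@B8}

Merge at B6: IN[B6] = OUT[B0] ⊔ OUT[B5] ⊔ OUT[B7] = {a@B1, a@B7, b@B6, c@B2, c@B5, d@B2, e@B0, e@B3}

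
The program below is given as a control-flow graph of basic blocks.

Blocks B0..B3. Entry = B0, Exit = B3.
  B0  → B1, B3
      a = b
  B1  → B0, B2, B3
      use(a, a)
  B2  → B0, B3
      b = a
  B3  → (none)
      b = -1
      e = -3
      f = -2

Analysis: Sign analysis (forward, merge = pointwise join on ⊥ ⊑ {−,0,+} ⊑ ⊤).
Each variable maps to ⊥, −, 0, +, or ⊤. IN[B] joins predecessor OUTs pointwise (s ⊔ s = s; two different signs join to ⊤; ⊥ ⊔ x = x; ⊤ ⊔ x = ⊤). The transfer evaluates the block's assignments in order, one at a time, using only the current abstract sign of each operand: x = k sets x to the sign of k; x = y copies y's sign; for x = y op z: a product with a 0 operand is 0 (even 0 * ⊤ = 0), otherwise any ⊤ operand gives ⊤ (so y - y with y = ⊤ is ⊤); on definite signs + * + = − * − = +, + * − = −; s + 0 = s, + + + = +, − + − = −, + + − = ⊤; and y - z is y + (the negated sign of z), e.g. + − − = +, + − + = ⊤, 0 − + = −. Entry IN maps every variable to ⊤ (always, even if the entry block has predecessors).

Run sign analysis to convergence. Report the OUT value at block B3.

Answer: {a: ⊤, b: -, c: ⊤, d: ⊤, e: -, f: -}

Derivation:
Fixpoint table:
  B0:   IN=(all ⊤)   OUT=(all ⊤)
  B1:   IN=(all ⊤)   OUT=(all ⊤)
  B2:   IN=(all ⊤)   OUT=(all ⊤)
  B3:   IN=(all ⊤)   OUT={b:-, e:-, f:-; rest ⊤}

Merge at B3: IN[B3] = OUT[B0] ⊔ OUT[B1] ⊔ OUT[B2] = {a: ⊤, b: ⊤, c: ⊤, d: ⊤, e: ⊤, f: ⊤}
Applying B3's transfer function to that IN value gives OUT[B3] (row B3 above).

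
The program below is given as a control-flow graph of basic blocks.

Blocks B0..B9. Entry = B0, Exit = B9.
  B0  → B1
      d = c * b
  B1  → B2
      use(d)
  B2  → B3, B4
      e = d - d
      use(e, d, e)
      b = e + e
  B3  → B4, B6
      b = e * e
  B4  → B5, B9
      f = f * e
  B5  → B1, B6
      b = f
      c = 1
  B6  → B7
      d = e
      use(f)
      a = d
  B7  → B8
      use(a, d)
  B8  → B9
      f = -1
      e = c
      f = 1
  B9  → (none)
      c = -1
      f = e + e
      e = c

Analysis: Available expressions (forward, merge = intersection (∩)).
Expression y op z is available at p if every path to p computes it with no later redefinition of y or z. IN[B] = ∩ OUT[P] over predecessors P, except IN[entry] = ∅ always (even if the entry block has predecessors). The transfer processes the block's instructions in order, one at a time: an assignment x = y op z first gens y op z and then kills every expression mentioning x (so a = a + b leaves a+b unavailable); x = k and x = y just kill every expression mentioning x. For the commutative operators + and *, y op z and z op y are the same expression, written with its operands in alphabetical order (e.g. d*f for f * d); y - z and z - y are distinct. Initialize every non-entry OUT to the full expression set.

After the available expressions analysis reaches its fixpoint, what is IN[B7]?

Per-block solution:
  B0:  IN={}  OUT={b*c}
  B1:  IN={}  OUT={}
  B2:  IN={}  OUT={d-d, e+e}
  B3:  IN={d-d, e+e}  OUT={d-d, e*e, e+e}
  B4:  IN={d-d, e+e}  OUT={d-d, e+e}
  B5:  IN={d-d, e+e}  OUT={d-d, e+e}
  B6:  IN={d-d, e+e}  OUT={e+e}
  B7:  IN={e+e}  OUT={e+e}
  B8:  IN={e+e}  OUT={}
  B9:  IN={}  OUT={}

Merge at B7: IN[B7] = OUT[B6] = {e+e}

Answer: {e+e}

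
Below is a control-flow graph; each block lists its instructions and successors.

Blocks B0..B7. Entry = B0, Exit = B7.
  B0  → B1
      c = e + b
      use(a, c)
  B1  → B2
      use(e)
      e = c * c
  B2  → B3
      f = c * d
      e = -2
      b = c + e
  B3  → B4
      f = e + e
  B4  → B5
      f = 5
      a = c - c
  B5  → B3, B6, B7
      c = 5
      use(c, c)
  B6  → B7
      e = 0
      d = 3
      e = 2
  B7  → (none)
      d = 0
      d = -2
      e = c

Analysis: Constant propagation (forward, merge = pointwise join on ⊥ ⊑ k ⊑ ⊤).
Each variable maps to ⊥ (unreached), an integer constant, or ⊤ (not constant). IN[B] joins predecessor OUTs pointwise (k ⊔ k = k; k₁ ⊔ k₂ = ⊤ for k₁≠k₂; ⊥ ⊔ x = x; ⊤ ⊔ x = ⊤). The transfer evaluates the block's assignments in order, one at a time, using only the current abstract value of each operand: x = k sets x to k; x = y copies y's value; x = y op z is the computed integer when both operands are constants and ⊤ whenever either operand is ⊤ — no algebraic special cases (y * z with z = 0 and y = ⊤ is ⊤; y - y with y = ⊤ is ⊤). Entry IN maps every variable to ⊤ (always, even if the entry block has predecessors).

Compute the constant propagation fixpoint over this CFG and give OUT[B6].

Per-block solution:
  B0: | IN=(all ⊤) | OUT=(all ⊤)
  B1: | IN=(all ⊤) | OUT=(all ⊤)
  B2: | IN=(all ⊤) | OUT={e:-2; rest ⊤}
  B3: | IN={e:-2; rest ⊤} | OUT={e:-2, f:-4; rest ⊤}
  B4: | IN={e:-2, f:-4; rest ⊤} | OUT={e:-2, f:5; rest ⊤}
  B5: | IN={e:-2, f:5; rest ⊤} | OUT={c:5, e:-2, f:5; rest ⊤}
  B6: | IN={c:5, e:-2, f:5; rest ⊤} | OUT={c:5, d:3, e:2, f:5; rest ⊤}
  B7: | IN={c:5, f:5; rest ⊤} | OUT={c:5, d:-2, e:5, f:5; rest ⊤}

Merge at B6: IN[B6] = OUT[B5] = {a: ⊤, b: ⊤, c: 5, d: ⊤, e: -2, f: 5}
Applying B6's transfer function to that IN value gives OUT[B6] (row B6 above).

Answer: {a: ⊤, b: ⊤, c: 5, d: 3, e: 2, f: 5}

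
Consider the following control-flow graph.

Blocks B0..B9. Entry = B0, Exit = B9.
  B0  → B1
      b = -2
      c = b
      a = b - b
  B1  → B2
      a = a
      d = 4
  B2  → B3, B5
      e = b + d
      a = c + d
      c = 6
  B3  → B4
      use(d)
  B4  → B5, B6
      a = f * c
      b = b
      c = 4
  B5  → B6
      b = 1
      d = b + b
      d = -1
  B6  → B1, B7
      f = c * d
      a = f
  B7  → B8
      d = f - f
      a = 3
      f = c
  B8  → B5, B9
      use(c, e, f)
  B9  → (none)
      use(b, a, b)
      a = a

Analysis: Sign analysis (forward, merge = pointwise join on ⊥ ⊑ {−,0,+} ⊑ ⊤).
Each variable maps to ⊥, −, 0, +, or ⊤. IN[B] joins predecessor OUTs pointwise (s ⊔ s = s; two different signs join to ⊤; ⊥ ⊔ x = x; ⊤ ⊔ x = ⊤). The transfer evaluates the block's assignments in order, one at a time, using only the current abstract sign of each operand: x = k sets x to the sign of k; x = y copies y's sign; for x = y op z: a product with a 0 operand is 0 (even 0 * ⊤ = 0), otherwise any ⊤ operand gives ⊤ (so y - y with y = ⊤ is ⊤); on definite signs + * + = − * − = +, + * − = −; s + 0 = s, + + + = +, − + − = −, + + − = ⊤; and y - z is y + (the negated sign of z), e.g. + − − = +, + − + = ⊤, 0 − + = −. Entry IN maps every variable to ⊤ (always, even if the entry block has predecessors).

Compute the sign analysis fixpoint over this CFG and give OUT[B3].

Fixpoint table:
  B0:   IN=(all ⊤)   OUT={b:-, c:-; rest ⊤}
  B1:   IN=(all ⊤)   OUT={d:+; rest ⊤}
  B2:   IN={d:+; rest ⊤}   OUT={c:+, d:+; rest ⊤}
  B3:   IN={c:+, d:+; rest ⊤}   OUT={c:+, d:+; rest ⊤}
  B4:   IN={c:+, d:+; rest ⊤}   OUT={c:+, d:+; rest ⊤}
  B5:   IN={c:+; rest ⊤}   OUT={b:+, c:+, d:-; rest ⊤}
  B6:   IN={c:+; rest ⊤}   OUT={c:+; rest ⊤}
  B7:   IN={c:+; rest ⊤}   OUT={a:+, c:+, f:+; rest ⊤}
  B8:   IN={a:+, c:+, f:+; rest ⊤}   OUT={a:+, c:+, f:+; rest ⊤}
  B9:   IN={a:+, c:+, f:+; rest ⊤}   OUT={a:+, c:+, f:+; rest ⊤}

Merge at B3: IN[B3] = OUT[B2] = {a: ⊤, b: ⊤, c: +, d: +, e: ⊤, f: ⊤}
Applying B3's transfer function to that IN value gives OUT[B3] (row B3 above).

Answer: {a: ⊤, b: ⊤, c: +, d: +, e: ⊤, f: ⊤}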